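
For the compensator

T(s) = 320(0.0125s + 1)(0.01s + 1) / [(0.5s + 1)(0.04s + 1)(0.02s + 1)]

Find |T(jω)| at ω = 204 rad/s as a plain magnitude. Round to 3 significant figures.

0.565

At ω = 204 rad/s:
zero (1 + j204·0.0125) = 1 + j2.55 → |·| ≈ 2.7391, ∠ ≈ 68.59°
zero (1 + j204·0.01) = 1 + j2.04 → |·| ≈ 2.2719, ∠ ≈ 63.89°
pole (1 + j204·0.5) = 1 + j102 → |·| ≈ 102, ∠ ≈ 89.44°
pole (1 + j204·0.04) = 1 + j8.16 → |·| ≈ 8.221, ∠ ≈ 83.01°
pole (1 + j204·0.02) = 1 + j4.08 → |·| ≈ 4.2008, ∠ ≈ 76.23°
|T| = 320 · 2.7391 · 2.2719 / (102 · 8.221 · 4.2008) ≈ 0.56531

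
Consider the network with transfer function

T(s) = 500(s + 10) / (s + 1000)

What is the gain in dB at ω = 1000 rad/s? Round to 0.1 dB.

At s = jω = j1000:
zero (s+10): 10 + j1000 → |·| = √(10²+1000²) = √1000100 ≈ 1000, ∠ = arctan(1000/10) ≈ 89.43°
pole (s+1000): 1000 + j1000 → |·| = √(1000²+1000²) = √2000000 ≈ 1414.2, ∠ = arctan(1000/1000) ≈ 45.00°
|T| = 500 · 1000 / 1414.2 ≈ 353.56
Gain = 20 log₁₀(353.56) ≈ 50.97 dB

51.0 dB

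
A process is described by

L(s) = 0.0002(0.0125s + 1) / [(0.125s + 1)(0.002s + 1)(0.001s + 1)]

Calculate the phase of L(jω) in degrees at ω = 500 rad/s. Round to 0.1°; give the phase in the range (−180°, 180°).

-79.7°

At ω = 500 rad/s:
zero (1 + j500·0.0125) = 1 + j6.25 → |·| ≈ 6.3295, ∠ ≈ 80.91°
pole (1 + j500·0.125) = 1 + j62.5 → |·| ≈ 62.508, ∠ ≈ 89.08°
pole (1 + j500·0.002) = 1 + j1 → |·| ≈ 1.4142, ∠ ≈ 45.00°
pole (1 + j500·0.001) = 1 + j0.5 → |·| ≈ 1.118, ∠ ≈ 26.57°
∠L = (80.91°) − (89.08° + 45.00° + 26.57°) = -79.74°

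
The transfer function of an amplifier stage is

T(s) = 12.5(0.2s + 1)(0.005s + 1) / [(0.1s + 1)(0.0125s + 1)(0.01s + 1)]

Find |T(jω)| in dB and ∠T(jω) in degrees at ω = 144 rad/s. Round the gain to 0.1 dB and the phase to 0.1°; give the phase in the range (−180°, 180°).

At ω = 144 rad/s:
zero (1 + j144·0.2) = 1 + j28.8 → |·| ≈ 28.817, ∠ ≈ 88.01°
zero (1 + j144·0.005) = 1 + j0.72 → |·| ≈ 1.2322, ∠ ≈ 35.75°
pole (1 + j144·0.1) = 1 + j14.4 → |·| ≈ 14.435, ∠ ≈ 86.03°
pole (1 + j144·0.0125) = 1 + j1.8 → |·| ≈ 2.0591, ∠ ≈ 60.95°
pole (1 + j144·0.01) = 1 + j1.44 → |·| ≈ 1.7532, ∠ ≈ 55.22°
|T| = 12.5 · 28.817 · 1.2322 / (14.435 · 2.0591 · 1.7532) ≈ 8.5175
Gain = 20 log₁₀(8.5175) ≈ 18.61 dB
∠T = (88.01° + 35.75°) − (86.03° + 60.95° + 55.22°) = -78.44°

18.6 dB, -78.4°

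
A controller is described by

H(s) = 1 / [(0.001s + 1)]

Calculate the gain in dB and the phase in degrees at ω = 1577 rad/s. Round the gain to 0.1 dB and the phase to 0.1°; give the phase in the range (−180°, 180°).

-5.4 dB, -57.6°

At ω = 1577 rad/s:
pole (1 + j1577·0.001) = 1 + j1.577 → |·| ≈ 1.8673, ∠ ≈ 57.62°
|H| = 1 · 1 / (1.8673) ≈ 0.53553
Gain = 20 log₁₀(0.53553) ≈ -5.42 dB
∠H = (0°) − (57.62°) = -57.62°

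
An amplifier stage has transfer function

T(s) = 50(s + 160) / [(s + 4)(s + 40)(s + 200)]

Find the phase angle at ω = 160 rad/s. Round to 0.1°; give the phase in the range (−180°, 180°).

-158.2°

At s = jω = j160:
zero (s+160): 160 + j160 → |·| = √(160²+160²) = √51200 ≈ 226.27, ∠ = arctan(160/160) ≈ 45.00°
pole (s+4): 4 + j160 → |·| = √(4²+160²) = √25616 ≈ 160.05, ∠ = arctan(160/4) ≈ 88.57°
pole (s+40): 40 + j160 → |·| = √(40²+160²) = √27200 ≈ 164.92, ∠ = arctan(160/40) ≈ 75.96°
pole (s+200): 200 + j160 → |·| = √(200²+160²) = √65600 ≈ 256.12, ∠ = arctan(160/200) ≈ 38.66°
∠T = 45.00° − 203.19° = -158.19°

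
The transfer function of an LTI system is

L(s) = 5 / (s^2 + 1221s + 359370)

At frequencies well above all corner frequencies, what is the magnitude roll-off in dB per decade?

Each pole contributes −20 dB/decade at high frequency; each zero contributes +20 dB/decade.
Net: 0 zero(s) − 2 pole(s) → -40 dB/decade.

-40 dB/decade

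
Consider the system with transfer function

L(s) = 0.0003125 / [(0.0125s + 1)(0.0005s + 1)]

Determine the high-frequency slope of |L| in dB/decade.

-40 dB/decade

Each pole contributes −20 dB/decade at high frequency; each zero contributes +20 dB/decade.
Net: 0 zero(s) − 2 pole(s) → -40 dB/decade.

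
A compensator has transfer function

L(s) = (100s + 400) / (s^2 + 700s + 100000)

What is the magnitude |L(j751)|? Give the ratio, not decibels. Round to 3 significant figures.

Substitute s = j751:
Numerator: 100(j751) + 400 = 400 + j75100
Denominator: (j751)^2 + 700(j751) + 100000 = -464001 + j525700
|N| = √(400² + 75100²) ≈ 75101, ∠N ≈ 89.69°
|D| = √(464001² + 525700²) ≈ 7.0118e+05, ∠D ≈ 131.43°
|L| = 75101 / 7.0118e+05 ≈ 0.10711

0.107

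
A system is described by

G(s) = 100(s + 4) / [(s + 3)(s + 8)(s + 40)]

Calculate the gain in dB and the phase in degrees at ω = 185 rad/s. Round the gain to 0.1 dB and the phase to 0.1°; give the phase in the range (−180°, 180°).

At s = jω = j185:
zero (s+4): 4 + j185 → |·| = √(4²+185²) = √34241 ≈ 185.04, ∠ = arctan(185/4) ≈ 88.76°
pole (s+3): 3 + j185 → |·| = √(3²+185²) = √34234 ≈ 185.02, ∠ = arctan(185/3) ≈ 89.07°
pole (s+8): 8 + j185 → |·| = √(8²+185²) = √34289 ≈ 185.17, ∠ = arctan(185/8) ≈ 87.52°
pole (s+40): 40 + j185 → |·| = √(40²+185²) = √35825 ≈ 189.27, ∠ = arctan(185/40) ≈ 77.80°
|G| = 100 · 185.04 / 6.4844e+06 ≈ 0.0028536
Gain = 20 log₁₀(0.0028536) ≈ -50.89 dB
∠G = 88.76° − 254.39° = -165.63°

-50.9 dB, -165.6°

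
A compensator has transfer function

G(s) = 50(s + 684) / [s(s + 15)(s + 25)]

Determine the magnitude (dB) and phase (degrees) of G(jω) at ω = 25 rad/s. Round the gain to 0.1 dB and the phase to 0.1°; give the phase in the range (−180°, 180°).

At s = jω = j25:
zero (s+684): 684 + j25 → |·| = √(684²+25²) = √468481 ≈ 684.46, ∠ = arctan(25/684) ≈ 2.09°
pole (s+15): 15 + j25 → |·| = √(15²+25²) = √850 ≈ 29.155, ∠ = arctan(25/15) ≈ 59.04°
pole (s+25): 25 + j25 → |·| = √(25²+25²) = √1250 ≈ 35.355, ∠ = arctan(25/25) ≈ 45.00°
pole at origin: |s| = 25, ∠ = 90.00° (in denominator)
|G| = 50 · 684.46 / 25769 ≈ 1.3281
Gain = 20 log₁₀(1.3281) ≈ 2.46 dB
∠G = 2.09° − 194.04° = -191.95° ≡ 168.05° (principal value)

2.5 dB, 168.1°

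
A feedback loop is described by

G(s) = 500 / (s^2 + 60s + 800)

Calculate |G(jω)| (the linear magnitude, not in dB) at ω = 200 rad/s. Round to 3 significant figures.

0.0122

Substitute s = j200:
Numerator: 500 = 500 + j0
Denominator: (j200)^2 + 60(j200) + 800 = -39200 + j12000
|N| = √(500² + 0²) ≈ 500, ∠N ≈ 0.00°
|D| = √(39200² + 12000²) ≈ 40996, ∠D ≈ 162.98°
|G| = 500 / 40996 ≈ 0.012196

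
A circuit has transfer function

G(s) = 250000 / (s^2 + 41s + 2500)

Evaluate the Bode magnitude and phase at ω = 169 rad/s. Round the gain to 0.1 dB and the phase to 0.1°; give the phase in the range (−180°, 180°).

At s = jω = j169:
quadratic: (j169)² + 41·j169 + 2500 = -26061 + j6929 → |·| ≈ 26966, ∠ ≈ 165.11°
|G| = 250000 / 26966 ≈ 9.2709
Gain = 20 log₁₀(9.2709) ≈ 19.34 dB
∠G = 0.00° − 165.11° = -165.11°

19.3 dB, -165.1°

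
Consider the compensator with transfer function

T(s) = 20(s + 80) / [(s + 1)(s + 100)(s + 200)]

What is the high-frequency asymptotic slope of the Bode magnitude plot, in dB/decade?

Each pole contributes −20 dB/decade at high frequency; each zero contributes +20 dB/decade.
Net: 1 zero(s) − 3 pole(s) → -40 dB/decade.

-40 dB/decade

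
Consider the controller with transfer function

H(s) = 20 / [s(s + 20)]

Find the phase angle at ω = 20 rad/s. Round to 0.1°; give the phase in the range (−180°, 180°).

-135.0°

At s = jω = j20:
pole (s+20): 20 + j20 → |·| = √(20²+20²) = √800 ≈ 28.284, ∠ = arctan(20/20) ≈ 45.00°
pole at origin: |s| = 20, ∠ = 90.00° (in denominator)
∠H = 0.00° − 135.00° = -135.00°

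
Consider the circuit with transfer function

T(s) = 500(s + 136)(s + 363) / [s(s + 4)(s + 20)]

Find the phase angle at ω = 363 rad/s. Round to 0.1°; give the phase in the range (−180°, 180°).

At s = jω = j363:
zero (s+136): 136 + j363 → |·| = √(136²+363²) = √150265 ≈ 387.64, ∠ = arctan(363/136) ≈ 69.46°
zero (s+363): 363 + j363 → |·| = √(363²+363²) = √263538 ≈ 513.36, ∠ = arctan(363/363) ≈ 45.00°
pole (s+4): 4 + j363 → |·| = √(4²+363²) = √131785 ≈ 363.02, ∠ = arctan(363/4) ≈ 89.37°
pole (s+20): 20 + j363 → |·| = √(20²+363²) = √132169 ≈ 363.55, ∠ = arctan(363/20) ≈ 86.85°
pole at origin: |s| = 363, ∠ = 90.00° (in denominator)
∠T = 114.46° − 266.22° = -151.76°

-151.8°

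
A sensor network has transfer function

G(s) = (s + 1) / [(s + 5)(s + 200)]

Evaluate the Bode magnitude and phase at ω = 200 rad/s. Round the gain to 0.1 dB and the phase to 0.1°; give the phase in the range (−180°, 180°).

-49.0 dB, -43.9°

At s = jω = j200:
zero (s+1): 1 + j200 → |·| = √(1²+200²) = √40001 ≈ 200, ∠ = arctan(200/1) ≈ 89.71°
pole (s+5): 5 + j200 → |·| = √(5²+200²) = √40025 ≈ 200.06, ∠ = arctan(200/5) ≈ 88.57°
pole (s+200): 200 + j200 → |·| = √(200²+200²) = √80000 ≈ 282.84, ∠ = arctan(200/200) ≈ 45.00°
|G| = 1 · 200 / 56585 ≈ 0.0035345
Gain = 20 log₁₀(0.0035345) ≈ -49.03 dB
∠G = 89.71° − 133.57° = -43.86°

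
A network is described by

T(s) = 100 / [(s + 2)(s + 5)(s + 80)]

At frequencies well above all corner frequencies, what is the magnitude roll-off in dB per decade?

-60 dB/decade

Each pole contributes −20 dB/decade at high frequency; each zero contributes +20 dB/decade.
Net: 0 zero(s) − 3 pole(s) → -60 dB/decade.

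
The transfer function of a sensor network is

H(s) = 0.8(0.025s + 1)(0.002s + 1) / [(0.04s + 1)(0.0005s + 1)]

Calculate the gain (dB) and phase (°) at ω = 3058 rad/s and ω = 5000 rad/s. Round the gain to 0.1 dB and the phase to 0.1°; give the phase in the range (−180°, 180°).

ω = 3058: 4.6 dB, 23.6°; ω = 5000: 5.4 dB, 15.9°

At ω = 3058 rad/s:
zero (1 + j3058·0.025) = 1 + j76.45 → |·| ≈ 76.457, ∠ ≈ 89.25°
zero (1 + j3058·0.002) = 1 + j6.116 → |·| ≈ 6.1972, ∠ ≈ 80.71°
pole (1 + j3058·0.04) = 1 + j122.32 → |·| ≈ 122.32, ∠ ≈ 89.53°
pole (1 + j3058·0.0005) = 1 + j1.529 → |·| ≈ 1.827, ∠ ≈ 56.81°
|H| = 0.8 · 76.457 · 6.1972 / (122.32 · 1.827) ≈ 1.6962
Gain = 20 log₁₀(1.6962) ≈ 4.59 dB
∠H = (89.25° + 80.71°) − (89.53° + 56.81°) = 23.62°

At ω = 5000 rad/s:
zero (1 + j5000·0.025) = 1 + j125 → |·| ≈ 125, ∠ ≈ 89.54°
zero (1 + j5000·0.002) = 1 + j10 → |·| ≈ 10.05, ∠ ≈ 84.29°
pole (1 + j5000·0.04) = 1 + j200 → |·| ≈ 200, ∠ ≈ 89.71°
pole (1 + j5000·0.0005) = 1 + j2.5 → |·| ≈ 2.6926, ∠ ≈ 68.20°
|H| = 0.8 · 125 · 10.05 / (200 · 2.6926) ≈ 1.8662
Gain = 20 log₁₀(1.8662) ≈ 5.42 dB
∠H = (89.54° + 84.29°) − (89.71° + 68.20°) = 15.92°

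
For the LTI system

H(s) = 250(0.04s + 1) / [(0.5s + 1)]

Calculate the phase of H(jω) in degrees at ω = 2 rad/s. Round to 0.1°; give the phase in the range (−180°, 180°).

-40.4°

At ω = 2 rad/s:
zero (1 + j2·0.04) = 1 + j0.08 → |·| ≈ 1.0032, ∠ ≈ 4.57°
pole (1 + j2·0.5) = 1 + j1 → |·| ≈ 1.4142, ∠ ≈ 45.00°
∠H = (4.57°) − (45.00°) = -40.43°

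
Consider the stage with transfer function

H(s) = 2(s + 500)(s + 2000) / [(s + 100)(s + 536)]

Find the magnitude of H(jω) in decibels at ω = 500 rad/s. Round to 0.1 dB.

At s = jω = j500:
zero (s+500): 500 + j500 → |·| = √(500²+500²) = √500000 ≈ 707.11, ∠ = arctan(500/500) ≈ 45.00°
zero (s+2000): 2000 + j500 → |·| = √(2000²+500²) = √4250000 ≈ 2061.6, ∠ = arctan(500/2000) ≈ 14.04°
pole (s+100): 100 + j500 → |·| = √(100²+500²) = √260000 ≈ 509.9, ∠ = arctan(500/100) ≈ 78.69°
pole (s+536): 536 + j500 → |·| = √(536²+500²) = √537296 ≈ 733, ∠ = arctan(500/536) ≈ 43.01°
|H| = 2 · 1.4578e+06 / 3.7376e+05 ≈ 7.8007
Gain = 20 log₁₀(7.8007) ≈ 17.84 dB

17.8 dB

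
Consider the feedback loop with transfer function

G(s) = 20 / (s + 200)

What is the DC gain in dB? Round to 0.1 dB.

G(0) = 20 / 200 = 0.1
20 log₁₀(0.1) ≈ -20.00 dB

-20.0 dB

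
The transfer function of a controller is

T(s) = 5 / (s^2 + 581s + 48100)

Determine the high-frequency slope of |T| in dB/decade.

Each pole contributes −20 dB/decade at high frequency; each zero contributes +20 dB/decade.
Net: 0 zero(s) − 2 pole(s) → -40 dB/decade.

-40 dB/decade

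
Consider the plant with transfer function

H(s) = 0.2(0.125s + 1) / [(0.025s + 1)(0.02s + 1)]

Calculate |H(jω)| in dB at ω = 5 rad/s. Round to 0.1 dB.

At ω = 5 rad/s:
zero (1 + j5·0.125) = 1 + j0.625 → |·| ≈ 1.1792, ∠ ≈ 32.01°
pole (1 + j5·0.025) = 1 + j0.125 → |·| ≈ 1.0078, ∠ ≈ 7.13°
pole (1 + j5·0.02) = 1 + j0.1 → |·| ≈ 1.005, ∠ ≈ 5.71°
|H| = 0.2 · 1.1792 / (1.0078 · 1.005) ≈ 0.23285
Gain = 20 log₁₀(0.23285) ≈ -12.66 dB

-12.7 dB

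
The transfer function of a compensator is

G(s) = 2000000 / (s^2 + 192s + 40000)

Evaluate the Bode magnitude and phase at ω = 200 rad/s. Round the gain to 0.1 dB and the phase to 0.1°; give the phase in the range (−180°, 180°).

At s = jω = j200:
quadratic: (j200)² + 192·j200 + 40000 = 0 + j38400 → |·| ≈ 38400, ∠ ≈ 90.00°
|G| = 2000000 / 38400 ≈ 52.083
Gain = 20 log₁₀(52.083) ≈ 34.33 dB
∠G = 0.00° − 90.00° = -90.00°

34.3 dB, -90.0°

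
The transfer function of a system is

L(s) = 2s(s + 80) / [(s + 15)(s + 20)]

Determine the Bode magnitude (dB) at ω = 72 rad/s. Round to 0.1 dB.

9.0 dB

At s = jω = j72:
zero (s+80): 80 + j72 → |·| = √(80²+72²) = √11584 ≈ 107.63, ∠ = arctan(72/80) ≈ 41.99°
zero at origin: s = j72 → |·| = 72, ∠ = 90.00°
pole (s+15): 15 + j72 → |·| = √(15²+72²) = √5409 ≈ 73.546, ∠ = arctan(72/15) ≈ 78.23°
pole (s+20): 20 + j72 → |·| = √(20²+72²) = √5584 ≈ 74.726, ∠ = arctan(72/20) ≈ 74.48°
|L| = 2 · 7749.4 / 5495.8 ≈ 2.8201
Gain = 20 log₁₀(2.8201) ≈ 9.01 dB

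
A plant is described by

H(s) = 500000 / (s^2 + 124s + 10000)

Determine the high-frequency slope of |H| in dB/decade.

-40 dB/decade

Each pole contributes −20 dB/decade at high frequency; each zero contributes +20 dB/decade.
Net: 0 zero(s) − 2 pole(s) → -40 dB/decade.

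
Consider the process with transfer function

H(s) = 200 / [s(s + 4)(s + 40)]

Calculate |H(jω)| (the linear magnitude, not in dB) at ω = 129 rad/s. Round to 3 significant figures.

At s = jω = j129:
pole (s+4): 4 + j129 → |·| = √(4²+129²) = √16657 ≈ 129.06, ∠ = arctan(129/4) ≈ 88.22°
pole (s+40): 40 + j129 → |·| = √(40²+129²) = √18241 ≈ 135.06, ∠ = arctan(129/40) ≈ 72.77°
pole at origin: |s| = 129, ∠ = 90.00° (in denominator)
|H| = 200 / 2.2486e+06 ≈ 8.8944e-05

8.89e-05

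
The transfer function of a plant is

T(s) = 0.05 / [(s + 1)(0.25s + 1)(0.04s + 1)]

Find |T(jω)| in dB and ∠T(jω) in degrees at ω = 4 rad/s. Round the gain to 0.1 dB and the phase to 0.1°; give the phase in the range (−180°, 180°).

-41.4 dB, -130.1°

At ω = 4 rad/s:
pole (1 + j4·1) = 1 + j4 → |·| ≈ 4.1231, ∠ ≈ 75.96°
pole (1 + j4·0.25) = 1 + j1 → |·| ≈ 1.4142, ∠ ≈ 45.00°
pole (1 + j4·0.04) = 1 + j0.16 → |·| ≈ 1.0127, ∠ ≈ 9.09°
|T| = 0.05 · 1 / (4.1231 · 1.4142 · 1.0127) ≈ 0.0084675
Gain = 20 log₁₀(0.0084675) ≈ -41.44 dB
∠T = (0°) − (75.96° + 45.00° + 9.09°) = -130.05°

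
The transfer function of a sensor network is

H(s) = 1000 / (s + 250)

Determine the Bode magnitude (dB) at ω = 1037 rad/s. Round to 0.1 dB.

At s = jω = j1037:
pole (s+250): 250 + j1037 → |·| = √(250²+1037²) = √1137869 ≈ 1066.7, ∠ = arctan(1037/250) ≈ 76.45°
|H| = 1000 / 1066.7 ≈ 0.93747
Gain = 20 log₁₀(0.93747) ≈ -0.56 dB

-0.6 dB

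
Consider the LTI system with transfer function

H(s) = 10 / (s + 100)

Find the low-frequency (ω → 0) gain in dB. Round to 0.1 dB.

H(0) = 10 / (100) = 0.1
20 log₁₀(0.1) ≈ -20.00 dB

-20.0 dB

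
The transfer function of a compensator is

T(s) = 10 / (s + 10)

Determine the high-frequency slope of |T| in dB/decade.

-20 dB/decade

Each pole contributes −20 dB/decade at high frequency; each zero contributes +20 dB/decade.
Net: 0 zero(s) − 1 pole(s) → -20 dB/decade.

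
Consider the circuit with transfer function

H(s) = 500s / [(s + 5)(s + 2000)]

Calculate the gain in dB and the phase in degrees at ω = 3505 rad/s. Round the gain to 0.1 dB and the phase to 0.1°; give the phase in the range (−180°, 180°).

-18.1 dB, -60.2°

At s = jω = j3505:
zero at origin: s = j3505 → |·| = 3505, ∠ = 90.00°
pole (s+5): 5 + j3505 → |·| = √(5²+3505²) = √12285050 ≈ 3505, ∠ = arctan(3505/5) ≈ 89.92°
pole (s+2000): 2000 + j3505 → |·| = √(2000²+3505²) = √16285025 ≈ 4035.5, ∠ = arctan(3505/2000) ≈ 60.29°
|H| = 500 · 3505 / 1.4144e+07 ≈ 0.1239
Gain = 20 log₁₀(0.1239) ≈ -18.14 dB
∠H = 90.00° − 150.21° = -60.21°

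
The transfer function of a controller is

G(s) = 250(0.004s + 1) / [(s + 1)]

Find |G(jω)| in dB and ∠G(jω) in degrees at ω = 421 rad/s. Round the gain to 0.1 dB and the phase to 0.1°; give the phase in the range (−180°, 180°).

1.3 dB, -30.6°

At ω = 421 rad/s:
zero (1 + j421·0.004) = 1 + j1.684 → |·| ≈ 1.9585, ∠ ≈ 59.30°
pole (1 + j421·1) = 1 + j421 → |·| ≈ 421, ∠ ≈ 89.86°
|G| = 250 · 1.9585 / (421) ≈ 1.163
Gain = 20 log₁₀(1.163) ≈ 1.31 dB
∠G = (59.30°) − (89.86°) = -30.56°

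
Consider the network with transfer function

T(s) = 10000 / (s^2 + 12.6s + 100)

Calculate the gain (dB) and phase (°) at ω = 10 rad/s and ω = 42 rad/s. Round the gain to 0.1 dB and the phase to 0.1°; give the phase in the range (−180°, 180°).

ω = 10: 38.0 dB, -90.0°; ω = 42: 15.2 dB, -162.4°

At s = jω = j10:
quadratic: (j10)² + 12.6·j10 + 100 = 0 + j126 → |·| ≈ 126, ∠ ≈ 90.00°
|T| = 10000 / 126 ≈ 79.365
Gain = 20 log₁₀(79.365) ≈ 37.99 dB
∠T = 0.00° − 90.00° = -90.00°

At s = jω = j42:
quadratic: (j42)² + 12.6·j42 + 100 = -1664 + j529.2 → |·| ≈ 1746.1, ∠ ≈ 162.36°
|T| = 10000 / 1746.1 ≈ 5.727
Gain = 20 log₁₀(5.727) ≈ 15.16 dB
∠T = 0.00° − 162.36° = -162.36°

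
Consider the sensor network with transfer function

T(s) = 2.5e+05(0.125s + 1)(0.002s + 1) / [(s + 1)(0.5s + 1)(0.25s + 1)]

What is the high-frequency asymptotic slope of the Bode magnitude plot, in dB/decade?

Each pole contributes −20 dB/decade at high frequency; each zero contributes +20 dB/decade.
Net: 2 zero(s) − 3 pole(s) → -20 dB/decade.

-20 dB/decade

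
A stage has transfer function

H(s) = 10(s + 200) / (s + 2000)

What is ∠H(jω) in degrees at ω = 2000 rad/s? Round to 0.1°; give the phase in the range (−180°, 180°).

39.3°

At s = jω = j2000:
zero (s+200): 200 + j2000 → |·| = √(200²+2000²) = √4040000 ≈ 2010, ∠ = arctan(2000/200) ≈ 84.29°
pole (s+2000): 2000 + j2000 → |·| = √(2000²+2000²) = √8000000 ≈ 2828.4, ∠ = arctan(2000/2000) ≈ 45.00°
∠H = 84.29° − 45.00° = 39.29°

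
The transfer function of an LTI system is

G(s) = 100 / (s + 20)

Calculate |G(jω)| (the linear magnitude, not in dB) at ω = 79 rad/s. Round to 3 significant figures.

1.23

At s = jω = j79:
pole (s+20): 20 + j79 → |·| = √(20²+79²) = √6641 ≈ 81.492, ∠ = arctan(79/20) ≈ 75.79°
|G| = 100 / 81.492 ≈ 1.2271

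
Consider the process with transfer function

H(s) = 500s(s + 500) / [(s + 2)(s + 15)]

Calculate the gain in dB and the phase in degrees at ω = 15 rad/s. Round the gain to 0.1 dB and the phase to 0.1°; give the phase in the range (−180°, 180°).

At s = jω = j15:
zero (s+500): 500 + j15 → |·| = √(500²+15²) = √250225 ≈ 500.22, ∠ = arctan(15/500) ≈ 1.72°
zero at origin: s = j15 → |·| = 15, ∠ = 90.00°
pole (s+2): 2 + j15 → |·| = √(2²+15²) = √229 ≈ 15.133, ∠ = arctan(15/2) ≈ 82.41°
pole (s+15): 15 + j15 → |·| = √(15²+15²) = √450 ≈ 21.213, ∠ = arctan(15/15) ≈ 45.00°
|H| = 500 · 7503.3 / 321.02 ≈ 11687
Gain = 20 log₁₀(11687) ≈ 81.35 dB
∠H = 91.72° − 127.41° = -35.69°

81.4 dB, -35.7°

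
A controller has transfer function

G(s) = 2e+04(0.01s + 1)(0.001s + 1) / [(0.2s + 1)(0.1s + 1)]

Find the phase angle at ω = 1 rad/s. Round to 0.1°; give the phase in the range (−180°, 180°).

At ω = 1 rad/s:
zero (1 + j1·0.01) = 1 + j0.01 → |·| ≈ 1, ∠ ≈ 0.57°
zero (1 + j1·0.001) = 1 + j0.001 → |·| ≈ 1, ∠ ≈ 0.06°
pole (1 + j1·0.2) = 1 + j0.2 → |·| ≈ 1.0198, ∠ ≈ 11.31°
pole (1 + j1·0.1) = 1 + j0.1 → |·| ≈ 1.005, ∠ ≈ 5.71°
∠G = (0.57° + 0.06°) − (11.31° + 5.71°) = -16.39°

-16.4°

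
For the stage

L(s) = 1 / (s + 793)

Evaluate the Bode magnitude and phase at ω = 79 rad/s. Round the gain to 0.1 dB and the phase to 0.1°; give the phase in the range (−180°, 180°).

Substitute s = j79:
Numerator: 1 = 1 + j0
Denominator: (j79) + 793 = 793 + j79
|N| = √(1² + 0²) ≈ 1, ∠N ≈ 0.00°
|D| = √(793² + 79²) ≈ 796.93, ∠D ≈ 5.69°
|L| = 1 / 796.93 ≈ 0.0012548
Gain = 20 log₁₀(0.0012548) ≈ -58.03 dB
∠L = 0.00° − 5.69° = -5.69°

-58.0 dB, -5.7°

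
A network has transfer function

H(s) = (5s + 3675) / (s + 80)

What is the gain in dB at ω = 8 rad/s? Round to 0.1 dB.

Substitute s = j8:
Numerator: 5(j8) + 3675 = 3675 + j40
Denominator: (j8) + 80 = 80 + j8
|N| = √(3675² + 40²) ≈ 3675.2, ∠N ≈ 0.62°
|D| = √(80² + 8²) ≈ 80.399, ∠D ≈ 5.71°
|H| = 3675.2 / 80.399 ≈ 45.712
Gain = 20 log₁₀(45.712) ≈ 33.20 dB

33.2 dB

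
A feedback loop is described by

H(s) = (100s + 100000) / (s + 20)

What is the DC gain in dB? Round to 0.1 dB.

74.0 dB

H(0) = 100000 / 20 = 5000
20 log₁₀(5000) ≈ 73.98 dB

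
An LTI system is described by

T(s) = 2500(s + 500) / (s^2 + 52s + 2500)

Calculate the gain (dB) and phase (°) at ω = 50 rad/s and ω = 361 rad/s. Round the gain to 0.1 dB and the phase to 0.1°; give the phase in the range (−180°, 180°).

At s = jω = j50:
zero (s+500): 500 + j50 → |·| = √(500²+50²) = √252500 ≈ 502.49, ∠ = arctan(50/500) ≈ 5.71°
quadratic: (j50)² + 52·j50 + 2500 = 0 + j2600 → |·| ≈ 2600, ∠ ≈ 90.00°
|T| = 2500 · 502.49 / 2600 ≈ 483.16
Gain = 20 log₁₀(483.16) ≈ 53.68 dB
∠T = 5.71° − 90.00° = -84.29°

At s = jω = j361:
zero (s+500): 500 + j361 → |·| = √(500²+361²) = √380321 ≈ 616.7, ∠ = arctan(361/500) ≈ 35.83°
quadratic: (j361)² + 52·j361 + 2500 = -127821 + j18772 → |·| ≈ 1.2919e+05, ∠ ≈ 171.65°
|T| = 2500 · 616.7 / 1.2919e+05 ≈ 11.934
Gain = 20 log₁₀(11.934) ≈ 21.54 dB
∠T = 35.83° − 171.65° = -135.82°

ω = 50: 53.7 dB, -84.3°; ω = 361: 21.5 dB, -135.8°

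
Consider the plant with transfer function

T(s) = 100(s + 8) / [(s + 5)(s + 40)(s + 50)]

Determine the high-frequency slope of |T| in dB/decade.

-40 dB/decade

Each pole contributes −20 dB/decade at high frequency; each zero contributes +20 dB/decade.
Net: 1 zero(s) − 3 pole(s) → -40 dB/decade.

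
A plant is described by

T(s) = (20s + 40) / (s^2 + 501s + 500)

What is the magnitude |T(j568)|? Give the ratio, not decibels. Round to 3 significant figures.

Substitute s = j568:
Numerator: 20(j568) + 40 = 40 + j11360
Denominator: (j568)^2 + 501(j568) + 500 = -322124 + j284568
|N| = √(40² + 11360²) ≈ 11360, ∠N ≈ 89.80°
|D| = √(322124² + 284568²) ≈ 4.2982e+05, ∠D ≈ 138.54°
|T| = 11360 / 4.2982e+05 ≈ 0.02643

0.0264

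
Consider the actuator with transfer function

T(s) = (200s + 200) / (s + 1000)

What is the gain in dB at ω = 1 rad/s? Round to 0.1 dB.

-11.0 dB

Substitute s = j1:
Numerator: 200(j1) + 200 = 200 + j200
Denominator: (j1) + 1000 = 1000 + j1
|N| = √(200² + 200²) ≈ 282.84, ∠N ≈ 45.00°
|D| = √(1000² + 1²) ≈ 1000, ∠D ≈ 0.06°
|T| = 282.84 / 1000 ≈ 0.28284
Gain = 20 log₁₀(0.28284) ≈ -10.97 dB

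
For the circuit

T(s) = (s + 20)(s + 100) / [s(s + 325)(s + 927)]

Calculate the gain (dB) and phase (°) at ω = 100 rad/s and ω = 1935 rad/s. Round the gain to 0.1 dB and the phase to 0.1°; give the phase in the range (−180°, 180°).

At s = jω = j100:
zero (s+20): 20 + j100 → |·| = √(20²+100²) = √10400 ≈ 101.98, ∠ = arctan(100/20) ≈ 78.69°
zero (s+100): 100 + j100 → |·| = √(100²+100²) = √20000 ≈ 141.42, ∠ = arctan(100/100) ≈ 45.00°
pole (s+325): 325 + j100 → |·| = √(325²+100²) = √115625 ≈ 340.04, ∠ = arctan(100/325) ≈ 17.10°
pole (s+927): 927 + j100 → |·| = √(927²+100²) = √869329 ≈ 932.38, ∠ = arctan(100/927) ≈ 6.16°
pole at origin: |s| = 100, ∠ = 90.00° (in denominator)
|T| = 1 · 14422 / 3.1705e+07 ≈ 0.00045488
Gain = 20 log₁₀(0.00045488) ≈ -66.84 dB
∠T = 123.69° − 113.26° = 10.43°

At s = jω = j1935:
zero (s+20): 20 + j1935 → |·| = √(20²+1935²) = √3744625 ≈ 1935.1, ∠ = arctan(1935/20) ≈ 89.41°
zero (s+100): 100 + j1935 → |·| = √(100²+1935²) = √3754225 ≈ 1937.6, ∠ = arctan(1935/100) ≈ 87.04°
pole (s+325): 325 + j1935 → |·| = √(325²+1935²) = √3849850 ≈ 1962.1, ∠ = arctan(1935/325) ≈ 80.47°
pole (s+927): 927 + j1935 → |·| = √(927²+1935²) = √4603554 ≈ 2145.6, ∠ = arctan(1935/927) ≈ 64.40°
pole at origin: |s| = 1935, ∠ = 90.00° (in denominator)
|T| = 1 · 3.7494e+06 / 8.1461e+09 ≈ 0.00046027
Gain = 20 log₁₀(0.00046027) ≈ -66.74 dB
∠T = 176.45° − 234.87° = -58.42°

ω = 100: -66.8 dB, 10.4°; ω = 1935: -66.7 dB, -58.4°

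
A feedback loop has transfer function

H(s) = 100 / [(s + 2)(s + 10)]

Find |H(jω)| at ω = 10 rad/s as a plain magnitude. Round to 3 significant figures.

0.693

At s = jω = j10:
pole (s+2): 2 + j10 → |·| = √(2²+10²) = √104 ≈ 10.198, ∠ = arctan(10/2) ≈ 78.69°
pole (s+10): 10 + j10 → |·| = √(10²+10²) = √200 ≈ 14.142, ∠ = arctan(10/10) ≈ 45.00°
|H| = 100 / 144.22 ≈ 0.69339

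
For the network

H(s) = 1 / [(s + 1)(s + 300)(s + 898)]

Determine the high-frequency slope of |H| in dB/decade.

-60 dB/decade

Each pole contributes −20 dB/decade at high frequency; each zero contributes +20 dB/decade.
Net: 0 zero(s) − 3 pole(s) → -60 dB/decade.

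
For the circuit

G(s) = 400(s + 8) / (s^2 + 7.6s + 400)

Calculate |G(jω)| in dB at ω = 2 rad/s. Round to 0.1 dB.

18.4 dB

At s = jω = j2:
zero (s+8): 8 + j2 → |·| = √(8²+2²) = √68 ≈ 8.2462, ∠ = arctan(2/8) ≈ 14.04°
quadratic: (j2)² + 7.6·j2 + 400 = 396 + j15.2 → |·| ≈ 396.29, ∠ ≈ 2.20°
|G| = 400 · 8.2462 / 396.29 ≈ 8.3234
Gain = 20 log₁₀(8.3234) ≈ 18.41 dB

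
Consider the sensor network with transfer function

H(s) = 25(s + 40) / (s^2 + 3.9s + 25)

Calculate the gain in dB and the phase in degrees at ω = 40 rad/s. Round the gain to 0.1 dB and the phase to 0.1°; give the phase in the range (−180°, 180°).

-1.0 dB, -129.3°

At s = jω = j40:
zero (s+40): 40 + j40 → |·| = √(40²+40²) = √3200 ≈ 56.569, ∠ = arctan(40/40) ≈ 45.00°
quadratic: (j40)² + 3.9·j40 + 25 = -1575 + j156 → |·| ≈ 1582.7, ∠ ≈ 174.34°
|H| = 25 · 56.569 / 1582.7 ≈ 0.89355
Gain = 20 log₁₀(0.89355) ≈ -0.98 dB
∠H = 45.00° − 174.34° = -129.34°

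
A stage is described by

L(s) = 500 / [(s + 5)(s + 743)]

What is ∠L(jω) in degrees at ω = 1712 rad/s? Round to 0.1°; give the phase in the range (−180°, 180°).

-156.4°

At s = jω = j1712:
pole (s+5): 5 + j1712 → |·| = √(5²+1712²) = √2930969 ≈ 1712, ∠ = arctan(1712/5) ≈ 89.83°
pole (s+743): 743 + j1712 → |·| = √(743²+1712²) = √3482993 ≈ 1866.3, ∠ = arctan(1712/743) ≈ 66.54°
∠L = 0.00° − 156.37° = -156.37°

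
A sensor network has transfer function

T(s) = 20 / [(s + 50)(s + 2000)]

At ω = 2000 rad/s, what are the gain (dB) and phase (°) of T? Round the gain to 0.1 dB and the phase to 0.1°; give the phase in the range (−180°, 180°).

-109.0 dB, -133.6°

At s = jω = j2000:
pole (s+50): 50 + j2000 → |·| = √(50²+2000²) = √4002500 ≈ 2000.6, ∠ = arctan(2000/50) ≈ 88.57°
pole (s+2000): 2000 + j2000 → |·| = √(2000²+2000²) = √8000000 ≈ 2828.4, ∠ = arctan(2000/2000) ≈ 45.00°
|T| = 20 / 5.6585e+06 ≈ 3.5345e-06
Gain = 20 log₁₀(3.5345e-06) ≈ -109.03 dB
∠T = 0.00° − 133.57° = -133.57°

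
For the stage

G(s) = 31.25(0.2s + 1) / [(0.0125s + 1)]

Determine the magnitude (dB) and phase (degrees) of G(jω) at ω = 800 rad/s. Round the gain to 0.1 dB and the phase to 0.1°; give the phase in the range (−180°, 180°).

53.9 dB, 5.4°

At ω = 800 rad/s:
zero (1 + j800·0.2) = 1 + j160 → |·| ≈ 160, ∠ ≈ 89.64°
pole (1 + j800·0.0125) = 1 + j10 → |·| ≈ 10.05, ∠ ≈ 84.29°
|G| = 31.25 · 160 / (10.05) ≈ 497.51
Gain = 20 log₁₀(497.51) ≈ 53.94 dB
∠G = (89.64°) − (84.29°) = 5.35°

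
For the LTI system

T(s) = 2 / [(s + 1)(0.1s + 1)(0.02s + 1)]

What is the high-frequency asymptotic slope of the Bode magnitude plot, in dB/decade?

Each pole contributes −20 dB/decade at high frequency; each zero contributes +20 dB/decade.
Net: 0 zero(s) − 3 pole(s) → -60 dB/decade.

-60 dB/decade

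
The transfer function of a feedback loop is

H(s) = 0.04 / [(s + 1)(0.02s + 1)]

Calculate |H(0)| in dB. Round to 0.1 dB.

H(0) = 0.04 · 1 / 1 = 0.04
20 log₁₀(0.04) ≈ -27.96 dB

-28.0 dB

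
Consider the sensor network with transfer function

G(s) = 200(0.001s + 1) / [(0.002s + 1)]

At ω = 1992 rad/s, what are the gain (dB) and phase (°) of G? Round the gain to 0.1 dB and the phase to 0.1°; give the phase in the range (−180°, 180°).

40.7 dB, -12.6°

At ω = 1992 rad/s:
zero (1 + j1992·0.001) = 1 + j1.992 → |·| ≈ 2.2289, ∠ ≈ 63.34°
pole (1 + j1992·0.002) = 1 + j3.984 → |·| ≈ 4.1076, ∠ ≈ 75.91°
|G| = 200 · 2.2289 / (4.1076) ≈ 108.53
Gain = 20 log₁₀(108.53) ≈ 40.71 dB
∠G = (63.34°) − (75.91°) = -12.57°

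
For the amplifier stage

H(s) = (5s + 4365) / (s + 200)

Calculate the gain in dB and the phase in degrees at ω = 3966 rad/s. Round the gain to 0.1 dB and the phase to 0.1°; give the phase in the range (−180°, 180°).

14.2 dB, -9.5°

Substitute s = j3966:
Numerator: 5(j3966) + 4365 = 4365 + j19830
Denominator: (j3966) + 200 = 200 + j3966
|N| = √(4365² + 19830²) ≈ 20305, ∠N ≈ 77.59°
|D| = √(200² + 3966²) ≈ 3971, ∠D ≈ 87.11°
|H| = 20305 / 3971 ≈ 5.1133
Gain = 20 log₁₀(5.1133) ≈ 14.17 dB
∠H = 77.59° − 87.11° = -9.52°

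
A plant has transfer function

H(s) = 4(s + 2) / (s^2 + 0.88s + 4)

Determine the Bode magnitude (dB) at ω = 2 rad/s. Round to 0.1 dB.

16.2 dB

At s = jω = j2:
zero (s+2): 2 + j2 → |·| = √(2²+2²) = √8 ≈ 2.8284, ∠ = arctan(2/2) ≈ 45.00°
quadratic: (j2)² + 0.88·j2 + 4 = 0 + j1.76 → |·| ≈ 1.76, ∠ ≈ 90.00°
|H| = 4 · 2.8284 / 1.76 ≈ 6.4282
Gain = 20 log₁₀(6.4282) ≈ 16.16 dB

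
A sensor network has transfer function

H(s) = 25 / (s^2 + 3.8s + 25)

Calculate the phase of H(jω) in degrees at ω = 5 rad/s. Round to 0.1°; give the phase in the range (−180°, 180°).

At s = jω = j5:
quadratic: (j5)² + 3.8·j5 + 25 = 0 + j19 → |·| ≈ 19, ∠ ≈ 90.00°
∠H = 0.00° − 90.00° = -90.00°

-90.0°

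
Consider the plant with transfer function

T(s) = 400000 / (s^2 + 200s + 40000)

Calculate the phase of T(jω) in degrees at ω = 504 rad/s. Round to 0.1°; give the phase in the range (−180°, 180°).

At s = jω = j504:
quadratic: (j504)² + 200·j504 + 40000 = -214016 + j100800 → |·| ≈ 2.3657e+05, ∠ ≈ 154.78°
∠T = 0.00° − 154.78° = -154.78°

-154.8°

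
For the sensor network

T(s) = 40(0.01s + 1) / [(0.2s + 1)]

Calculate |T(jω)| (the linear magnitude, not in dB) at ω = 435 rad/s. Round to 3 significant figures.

At ω = 435 rad/s:
zero (1 + j435·0.01) = 1 + j4.35 → |·| ≈ 4.4635, ∠ ≈ 77.05°
pole (1 + j435·0.2) = 1 + j87 → |·| ≈ 87.006, ∠ ≈ 89.34°
|T| = 40 · 4.4635 / (87.006) ≈ 2.052

2.05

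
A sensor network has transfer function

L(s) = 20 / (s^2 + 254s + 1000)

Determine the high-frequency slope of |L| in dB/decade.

Each pole contributes −20 dB/decade at high frequency; each zero contributes +20 dB/decade.
Net: 0 zero(s) − 2 pole(s) → -40 dB/decade.

-40 dB/decade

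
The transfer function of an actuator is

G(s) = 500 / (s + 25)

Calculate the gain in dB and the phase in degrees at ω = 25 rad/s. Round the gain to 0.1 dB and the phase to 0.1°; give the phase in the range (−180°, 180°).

At s = jω = j25:
pole (s+25): 25 + j25 → |·| = √(25²+25²) = √1250 ≈ 35.355, ∠ = arctan(25/25) ≈ 45.00°
|G| = 500 / 35.355 ≈ 14.142
Gain = 20 log₁₀(14.142) ≈ 23.01 dB
∠G = 0.00° − 45.00° = -45.00°

23.0 dB, -45.0°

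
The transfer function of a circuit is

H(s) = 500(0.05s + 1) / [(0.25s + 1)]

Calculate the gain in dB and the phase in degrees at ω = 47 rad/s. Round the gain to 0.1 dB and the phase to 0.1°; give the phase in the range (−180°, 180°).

At ω = 47 rad/s:
zero (1 + j47·0.05) = 1 + j2.35 → |·| ≈ 2.5539, ∠ ≈ 66.95°
pole (1 + j47·0.25) = 1 + j11.75 → |·| ≈ 11.792, ∠ ≈ 85.14°
|H| = 500 · 2.5539 / (11.792) ≈ 108.29
Gain = 20 log₁₀(108.29) ≈ 40.69 dB
∠H = (66.95°) − (85.14°) = -18.19°

40.7 dB, -18.2°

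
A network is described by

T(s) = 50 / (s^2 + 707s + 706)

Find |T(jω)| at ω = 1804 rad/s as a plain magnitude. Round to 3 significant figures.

Substitute s = j1804:
Numerator: 50 = 50 + j0
Denominator: (j1804)^2 + 707(j1804) + 706 = -3253710 + j1275428
|N| = √(50² + 0²) ≈ 50, ∠N ≈ 0.00°
|D| = √(3253710² + 1275428²) ≈ 3.4948e+06, ∠D ≈ 158.60°
|T| = 50 / 3.4948e+06 ≈ 1.4307e-05

1.43e-05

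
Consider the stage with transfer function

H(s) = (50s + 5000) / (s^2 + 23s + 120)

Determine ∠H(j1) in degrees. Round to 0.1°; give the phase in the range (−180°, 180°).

-10.4°

Substitute s = j1:
Numerator: 50(j1) + 5000 = 5000 + j50
Denominator: (j1)^2 + 23(j1) + 120 = 119 + j23
|N| = √(5000² + 50²) ≈ 5000.2, ∠N ≈ 0.57°
|D| = √(119² + 23²) ≈ 121.2, ∠D ≈ 10.94°
∠H = 0.57° − 10.94° = -10.37°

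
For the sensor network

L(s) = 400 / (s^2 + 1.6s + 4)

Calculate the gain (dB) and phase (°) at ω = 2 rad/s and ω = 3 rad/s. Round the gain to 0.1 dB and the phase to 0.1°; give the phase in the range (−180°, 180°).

At s = jω = j2:
quadratic: (j2)² + 1.6·j2 + 4 = 0 + j3.2 → |·| ≈ 3.2, ∠ ≈ 90.00°
|L| = 400 / 3.2 ≈ 125
Gain = 20 log₁₀(125) ≈ 41.94 dB
∠L = 0.00° − 90.00° = -90.00°

At s = jω = j3:
quadratic: (j3)² + 1.6·j3 + 4 = -5 + j4.8 → |·| ≈ 6.9311, ∠ ≈ 136.17°
|L| = 400 / 6.9311 ≈ 57.711
Gain = 20 log₁₀(57.711) ≈ 35.23 dB
∠L = 0.00° − 136.17° = -136.17°

ω = 2: 41.9 dB, -90.0°; ω = 3: 35.2 dB, -136.2°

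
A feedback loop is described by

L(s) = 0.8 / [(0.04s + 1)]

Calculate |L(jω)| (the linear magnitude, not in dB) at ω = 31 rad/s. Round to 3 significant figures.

At ω = 31 rad/s:
pole (1 + j31·0.04) = 1 + j1.24 → |·| ≈ 1.593, ∠ ≈ 51.12°
|L| = 0.8 · 1 / (1.593) ≈ 0.5022

0.502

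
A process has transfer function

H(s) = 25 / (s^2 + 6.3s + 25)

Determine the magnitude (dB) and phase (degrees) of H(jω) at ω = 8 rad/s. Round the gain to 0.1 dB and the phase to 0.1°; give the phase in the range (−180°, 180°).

At s = jω = j8:
quadratic: (j8)² + 6.3·j8 + 25 = -39 + j50.4 → |·| ≈ 63.727, ∠ ≈ 127.73°
|H| = 25 / 63.727 ≈ 0.3923
Gain = 20 log₁₀(0.3923) ≈ -8.13 dB
∠H = 0.00° − 127.73° = -127.73°

-8.1 dB, -127.7°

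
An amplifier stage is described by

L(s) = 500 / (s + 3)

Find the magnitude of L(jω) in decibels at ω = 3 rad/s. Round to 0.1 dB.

41.4 dB

Substitute s = j3:
Numerator: 500 = 500 + j0
Denominator: (j3) + 3 = 3 + j3
|N| = √(500² + 0²) ≈ 500, ∠N ≈ 0.00°
|D| = √(3² + 3²) ≈ 4.2426, ∠D ≈ 45.00°
|L| = 500 / 4.2426 ≈ 117.85
Gain = 20 log₁₀(117.85) ≈ 41.43 dB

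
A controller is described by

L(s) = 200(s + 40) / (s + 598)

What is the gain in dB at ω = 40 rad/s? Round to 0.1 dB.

25.5 dB

At s = jω = j40:
zero (s+40): 40 + j40 → |·| = √(40²+40²) = √3200 ≈ 56.569, ∠ = arctan(40/40) ≈ 45.00°
pole (s+598): 598 + j40 → |·| = √(598²+40²) = √359204 ≈ 599.34, ∠ = arctan(40/598) ≈ 3.83°
|L| = 200 · 56.569 / 599.34 ≈ 18.877
Gain = 20 log₁₀(18.877) ≈ 25.52 dB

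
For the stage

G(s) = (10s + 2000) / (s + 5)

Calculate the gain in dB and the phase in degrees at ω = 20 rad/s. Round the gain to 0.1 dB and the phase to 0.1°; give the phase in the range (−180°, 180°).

39.8 dB, -70.3°

Substitute s = j20:
Numerator: 10(j20) + 2000 = 2000 + j200
Denominator: (j20) + 5 = 5 + j20
|N| = √(2000² + 200²) ≈ 2010, ∠N ≈ 5.71°
|D| = √(5² + 20²) ≈ 20.616, ∠D ≈ 75.96°
|G| = 2010 / 20.616 ≈ 97.497
Gain = 20 log₁₀(97.497) ≈ 39.78 dB
∠G = 5.71° − 75.96° = -70.25°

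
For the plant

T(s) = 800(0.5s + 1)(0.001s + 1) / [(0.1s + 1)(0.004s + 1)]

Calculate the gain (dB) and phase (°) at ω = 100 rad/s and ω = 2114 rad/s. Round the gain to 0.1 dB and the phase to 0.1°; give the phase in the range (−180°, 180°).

ω = 100: 71.4 dB, -11.5°; ω = 2114: 60.8 dB, -18.4°

At ω = 100 rad/s:
zero (1 + j100·0.5) = 1 + j50 → |·| ≈ 50.01, ∠ ≈ 88.85°
zero (1 + j100·0.001) = 1 + j0.1 → |·| ≈ 1.005, ∠ ≈ 5.71°
pole (1 + j100·0.1) = 1 + j10 → |·| ≈ 10.05, ∠ ≈ 84.29°
pole (1 + j100·0.004) = 1 + j0.4 → |·| ≈ 1.077, ∠ ≈ 21.80°
|T| = 800 · 50.01 · 1.005 / (10.05 · 1.077) ≈ 3714.8
Gain = 20 log₁₀(3714.8) ≈ 71.40 dB
∠T = (88.85° + 5.71°) − (84.29° + 21.80°) = -11.53°

At ω = 2114 rad/s:
zero (1 + j2114·0.5) = 1 + j1057 → |·| ≈ 1057, ∠ ≈ 89.95°
zero (1 + j2114·0.001) = 1 + j2.114 → |·| ≈ 2.3386, ∠ ≈ 64.68°
pole (1 + j2114·0.1) = 1 + j211.4 → |·| ≈ 211.4, ∠ ≈ 89.73°
pole (1 + j2114·0.004) = 1 + j8.456 → |·| ≈ 8.5149, ∠ ≈ 83.26°
|T| = 800 · 1057 · 2.3386 / (211.4 · 8.5149) ≈ 1098.6
Gain = 20 log₁₀(1098.6) ≈ 60.82 dB
∠T = (89.95° + 64.68°) − (89.73° + 83.26°) = -18.36°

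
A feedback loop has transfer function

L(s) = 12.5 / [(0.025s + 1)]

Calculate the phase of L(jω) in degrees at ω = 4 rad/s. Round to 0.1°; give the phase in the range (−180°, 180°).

At ω = 4 rad/s:
pole (1 + j4·0.025) = 1 + j0.1 → |·| ≈ 1.005, ∠ ≈ 5.71°
∠L = (0°) − (5.71°) = -5.71°

-5.7°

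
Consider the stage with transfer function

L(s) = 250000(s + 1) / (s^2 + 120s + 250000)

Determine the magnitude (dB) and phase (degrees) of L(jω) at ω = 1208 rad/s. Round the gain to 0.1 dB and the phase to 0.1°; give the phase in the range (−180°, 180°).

47.9 dB, -83.2°

At s = jω = j1208:
zero (s+1): 1 + j1208 → |·| = √(1²+1208²) = √1459265 ≈ 1208, ∠ = arctan(1208/1) ≈ 89.95°
quadratic: (j1208)² + 120·j1208 + 250000 = -1209264 + j144960 → |·| ≈ 1.2179e+06, ∠ ≈ 173.16°
|L| = 250000 · 1208 / 1.2179e+06 ≈ 247.97
Gain = 20 log₁₀(247.97) ≈ 47.89 dB
∠L = 89.95° − 173.16° = -83.21°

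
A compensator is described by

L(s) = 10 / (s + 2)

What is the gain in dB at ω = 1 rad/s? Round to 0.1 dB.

13.0 dB

Substitute s = j1:
Numerator: 10 = 10 + j0
Denominator: (j1) + 2 = 2 + j1
|N| = √(10² + 0²) ≈ 10, ∠N ≈ 0.00°
|D| = √(2² + 1²) ≈ 2.2361, ∠D ≈ 26.57°
|L| = 10 / 2.2361 ≈ 4.4721
Gain = 20 log₁₀(4.4721) ≈ 13.01 dB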